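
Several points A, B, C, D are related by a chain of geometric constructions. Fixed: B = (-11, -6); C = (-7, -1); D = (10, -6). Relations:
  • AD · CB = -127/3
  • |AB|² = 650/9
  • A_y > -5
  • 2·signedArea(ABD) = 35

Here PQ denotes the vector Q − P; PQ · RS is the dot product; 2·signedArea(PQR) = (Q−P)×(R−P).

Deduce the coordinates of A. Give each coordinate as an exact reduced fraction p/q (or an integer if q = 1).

A = (-8/3, -13/3)

1. A_x = -8/3  [AD · CB = -127/3 ∩ 2·signedArea(ABD) = 35]
2. A_y = -13/3  [AD · CB = -127/3 ∩ 2·signedArea(ABD) = 35]
   → A = (-8/3, -13/3)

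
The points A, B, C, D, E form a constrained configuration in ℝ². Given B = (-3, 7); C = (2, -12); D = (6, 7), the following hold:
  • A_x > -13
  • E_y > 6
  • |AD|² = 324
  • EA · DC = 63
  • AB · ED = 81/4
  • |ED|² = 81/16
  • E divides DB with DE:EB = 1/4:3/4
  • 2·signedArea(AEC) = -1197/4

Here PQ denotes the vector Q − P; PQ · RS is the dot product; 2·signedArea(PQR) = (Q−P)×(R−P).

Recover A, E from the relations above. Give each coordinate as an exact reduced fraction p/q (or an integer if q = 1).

A = (-12, 7)
E = (15/4, 7)

1. E_x = 15/4  [E divides DB with DE:EB = 1/4:3/4]
2. E_y = 7  [E divides DB with DE:EB = 1/4:3/4]
   → E = (15/4, 7)
3. A_x = -12  [2·signedArea(AEC) = -1197/4 ∩ AB · ED = 81/4]
4. A_y = 7  [2·signedArea(AEC) = -1197/4 ∩ AB · ED = 81/4]
   → A = (-12, 7)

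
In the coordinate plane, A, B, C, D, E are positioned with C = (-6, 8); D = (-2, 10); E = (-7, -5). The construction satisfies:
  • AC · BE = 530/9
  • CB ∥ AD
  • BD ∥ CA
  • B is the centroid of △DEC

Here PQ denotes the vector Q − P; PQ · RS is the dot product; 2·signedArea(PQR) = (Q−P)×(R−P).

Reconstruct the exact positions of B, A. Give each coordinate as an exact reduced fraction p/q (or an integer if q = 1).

1. B_x = -5  [B is the centroid of △DEC]
2. B_y = 13/3  [B is the centroid of △DEC]
   → B = (-5, 13/3)
3. A_x = -3  [CB ∥ AD ∩ BD ∥ CA]
4. A_y = 41/3  [CB ∥ AD ∩ BD ∥ CA]
   → A = (-3, 41/3)

A = (-3, 41/3)
B = (-5, 13/3)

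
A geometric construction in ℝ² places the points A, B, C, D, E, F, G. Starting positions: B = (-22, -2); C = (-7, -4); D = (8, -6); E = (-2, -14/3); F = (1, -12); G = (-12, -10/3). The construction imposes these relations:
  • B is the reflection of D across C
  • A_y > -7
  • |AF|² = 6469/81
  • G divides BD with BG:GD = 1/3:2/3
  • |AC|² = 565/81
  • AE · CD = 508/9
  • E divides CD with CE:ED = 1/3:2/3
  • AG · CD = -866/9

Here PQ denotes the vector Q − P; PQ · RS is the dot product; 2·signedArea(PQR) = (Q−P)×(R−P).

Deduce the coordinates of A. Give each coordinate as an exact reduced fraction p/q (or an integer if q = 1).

1. A_x = -6  [line -15·x + 2·y + -694/9 = 0 ∩ |AF|² = 6469/81]
2. A_y = -58/9  [line -15·x + 2·y + -694/9 = 0 ∩ |AF|² = 6469/81]
   → A = (-6, -58/9)

A = (-6, -58/9)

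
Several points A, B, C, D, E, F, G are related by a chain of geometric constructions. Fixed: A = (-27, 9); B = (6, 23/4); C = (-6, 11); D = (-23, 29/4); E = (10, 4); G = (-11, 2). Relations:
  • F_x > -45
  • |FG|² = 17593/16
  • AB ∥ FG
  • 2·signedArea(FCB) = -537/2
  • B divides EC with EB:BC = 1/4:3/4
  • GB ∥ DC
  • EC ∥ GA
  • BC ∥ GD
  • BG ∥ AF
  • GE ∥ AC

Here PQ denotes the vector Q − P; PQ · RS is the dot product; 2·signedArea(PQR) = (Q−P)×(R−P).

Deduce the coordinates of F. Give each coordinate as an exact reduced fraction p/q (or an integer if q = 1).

F = (-44, 21/4)

1. F_x = -44  [AB ∥ FG ∩ BG ∥ AF]
2. F_y = 21/4  [AB ∥ FG ∩ BG ∥ AF]
   → F = (-44, 21/4)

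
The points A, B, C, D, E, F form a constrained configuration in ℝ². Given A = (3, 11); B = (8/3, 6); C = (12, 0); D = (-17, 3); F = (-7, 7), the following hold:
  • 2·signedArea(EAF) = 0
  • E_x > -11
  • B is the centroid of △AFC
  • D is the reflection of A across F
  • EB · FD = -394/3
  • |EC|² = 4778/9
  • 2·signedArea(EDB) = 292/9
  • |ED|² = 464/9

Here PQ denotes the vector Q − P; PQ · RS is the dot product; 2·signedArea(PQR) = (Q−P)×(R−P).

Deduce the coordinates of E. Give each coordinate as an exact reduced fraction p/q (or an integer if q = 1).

1. E_x = -31/3  [2·signedArea(EAF) = 0 ∩ EB · FD = -394/3]
2. E_y = 17/3  [2·signedArea(EAF) = 0 ∩ EB · FD = -394/3]
   → E = (-31/3, 17/3)

E = (-31/3, 17/3)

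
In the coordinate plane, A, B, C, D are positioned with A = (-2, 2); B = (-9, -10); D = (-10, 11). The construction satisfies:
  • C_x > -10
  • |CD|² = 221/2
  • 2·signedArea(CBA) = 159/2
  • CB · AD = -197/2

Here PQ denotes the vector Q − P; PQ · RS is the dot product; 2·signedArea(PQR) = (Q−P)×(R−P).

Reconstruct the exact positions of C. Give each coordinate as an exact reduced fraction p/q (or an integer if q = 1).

1. C_x = -19/2  [CB · AD = -197/2 ∩ 2·signedArea(CBA) = 159/2]
2. C_y = 1/2  [CB · AD = -197/2 ∩ 2·signedArea(CBA) = 159/2]
   → C = (-19/2, 1/2)

C = (-19/2, 1/2)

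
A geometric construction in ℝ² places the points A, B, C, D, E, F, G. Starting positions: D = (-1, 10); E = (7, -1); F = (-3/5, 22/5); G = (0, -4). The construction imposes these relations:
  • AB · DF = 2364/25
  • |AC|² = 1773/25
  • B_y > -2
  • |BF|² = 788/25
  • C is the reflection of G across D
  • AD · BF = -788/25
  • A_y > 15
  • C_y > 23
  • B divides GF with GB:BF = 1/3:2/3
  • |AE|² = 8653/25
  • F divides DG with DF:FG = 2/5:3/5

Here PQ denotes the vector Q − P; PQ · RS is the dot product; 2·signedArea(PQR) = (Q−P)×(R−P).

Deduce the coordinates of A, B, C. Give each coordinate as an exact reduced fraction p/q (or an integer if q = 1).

A = (-7/5, 78/5)
B = (-1/5, -6/5)
C = (-2, 24)

1. B_x = -1/5  [B divides GF with GB:BF = 1/3:2/3]
2. B_y = -6/5  [B divides GF with GB:BF = 1/3:2/3]
   → B = (-1/5, -6/5)
3. C_x = -2  [C is the reflection of G across D]
4. C_y = 24  [C is the reflection of G across D]
   → C = (-2, 24)
5. A_x = -7/5  [line 2/5·x + -28/5·y + 2198/25 = 0 ∩ |AC|² = 1773/25]
6. A_y = 78/5  [line 2/5·x + -28/5·y + 2198/25 = 0 ∩ |AC|² = 1773/25]
   → A = (-7/5, 78/5)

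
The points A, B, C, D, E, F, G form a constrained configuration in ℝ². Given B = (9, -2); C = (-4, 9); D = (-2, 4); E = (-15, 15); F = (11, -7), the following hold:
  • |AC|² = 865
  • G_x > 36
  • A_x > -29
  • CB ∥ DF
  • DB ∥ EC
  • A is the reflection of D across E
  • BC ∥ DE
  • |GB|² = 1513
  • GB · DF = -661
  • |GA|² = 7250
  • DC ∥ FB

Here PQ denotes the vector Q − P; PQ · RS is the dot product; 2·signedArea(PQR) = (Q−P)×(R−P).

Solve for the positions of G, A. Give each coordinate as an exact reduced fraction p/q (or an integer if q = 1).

1. A_x = -28  [A is the reflection of D across E]
2. A_y = 26  [A is the reflection of D across E]
   → A = (-28, 26)
3. G_x = 37  [line -13·x + 11·y + 800 = 0 ∩ |GA|² = 7250]
4. G_y = -29  [line -13·x + 11·y + 800 = 0 ∩ |GA|² = 7250]
   → G = (37, -29)

A = (-28, 26)
G = (37, -29)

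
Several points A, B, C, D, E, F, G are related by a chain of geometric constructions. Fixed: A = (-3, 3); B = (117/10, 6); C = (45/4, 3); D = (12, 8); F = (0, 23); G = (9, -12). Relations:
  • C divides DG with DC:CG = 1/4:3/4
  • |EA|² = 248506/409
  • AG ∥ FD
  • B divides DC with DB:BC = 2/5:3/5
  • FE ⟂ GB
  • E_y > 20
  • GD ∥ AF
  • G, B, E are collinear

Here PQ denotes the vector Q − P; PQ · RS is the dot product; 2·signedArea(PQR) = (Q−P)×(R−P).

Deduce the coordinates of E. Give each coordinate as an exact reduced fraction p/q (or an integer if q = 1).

E = (5700/409, 8552/409)

1. E_x = 5700/409  [G, B, E are collinear ∩ FE ⟂ GB]
2. E_y = 8552/409  [G, B, E are collinear ∩ FE ⟂ GB]
   → E = (5700/409, 8552/409)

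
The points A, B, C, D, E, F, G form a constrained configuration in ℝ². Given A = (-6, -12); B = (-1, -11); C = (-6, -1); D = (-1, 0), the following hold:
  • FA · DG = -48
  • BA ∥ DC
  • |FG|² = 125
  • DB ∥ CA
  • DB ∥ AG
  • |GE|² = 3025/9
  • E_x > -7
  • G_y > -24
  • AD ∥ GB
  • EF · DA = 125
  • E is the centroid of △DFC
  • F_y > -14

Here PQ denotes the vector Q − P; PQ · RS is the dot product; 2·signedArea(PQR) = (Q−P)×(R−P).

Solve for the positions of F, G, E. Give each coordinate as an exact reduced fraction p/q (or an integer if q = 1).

E = (-6, -14/3)
F = (-11, -13)
G = (-6, -23)

1. G_x = -6  [AD ∥ GB ∩ DB ∥ AG]
2. G_y = -23  [AD ∥ GB ∩ DB ∥ AG]
   → G = (-6, -23)
3. F_x = -11  [line 5·x + 23·y + 354 = 0 ∩ |FG|² = 125]
4. F_y = -13  [line 5·x + 23·y + 354 = 0 ∩ |FG|² = 125]
   → F = (-11, -13)
5. E_x = -6  [E is the centroid of △DFC]
6. E_y = -14/3  [E is the centroid of △DFC]
   → E = (-6, -14/3)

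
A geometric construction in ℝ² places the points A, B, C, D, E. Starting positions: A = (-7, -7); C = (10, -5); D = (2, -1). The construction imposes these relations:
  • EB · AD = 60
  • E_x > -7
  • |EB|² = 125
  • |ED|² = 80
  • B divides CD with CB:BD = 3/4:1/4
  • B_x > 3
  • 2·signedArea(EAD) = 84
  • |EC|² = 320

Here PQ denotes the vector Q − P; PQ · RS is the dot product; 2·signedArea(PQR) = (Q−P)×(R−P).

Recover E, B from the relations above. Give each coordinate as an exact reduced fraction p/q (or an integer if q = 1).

1. B_x = 4  [B divides CD with CB:BD = 3/4:1/4]
2. B_y = -2  [B divides CD with CB:BD = 3/4:1/4]
   → B = (4, -2)
3. E_x = -6  [2·signedArea(EAD) = 84 ∩ EB · AD = 60]
4. E_y = 3  [2·signedArea(EAD) = 84 ∩ EB · AD = 60]
   → E = (-6, 3)

B = (4, -2)
E = (-6, 3)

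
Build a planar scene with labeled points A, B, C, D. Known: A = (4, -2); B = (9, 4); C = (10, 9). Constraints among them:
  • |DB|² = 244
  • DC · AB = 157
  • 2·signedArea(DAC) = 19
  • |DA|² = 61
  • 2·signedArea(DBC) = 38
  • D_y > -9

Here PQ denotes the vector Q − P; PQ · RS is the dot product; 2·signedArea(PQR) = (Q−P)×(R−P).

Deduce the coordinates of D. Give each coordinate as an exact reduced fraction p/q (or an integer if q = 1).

1. D_x = -1  [2·signedArea(DAC) = 19 ∩ 2·signedArea(DBC) = 38]
2. D_y = -8  [2·signedArea(DAC) = 19 ∩ 2·signedArea(DBC) = 38]
   → D = (-1, -8)

D = (-1, -8)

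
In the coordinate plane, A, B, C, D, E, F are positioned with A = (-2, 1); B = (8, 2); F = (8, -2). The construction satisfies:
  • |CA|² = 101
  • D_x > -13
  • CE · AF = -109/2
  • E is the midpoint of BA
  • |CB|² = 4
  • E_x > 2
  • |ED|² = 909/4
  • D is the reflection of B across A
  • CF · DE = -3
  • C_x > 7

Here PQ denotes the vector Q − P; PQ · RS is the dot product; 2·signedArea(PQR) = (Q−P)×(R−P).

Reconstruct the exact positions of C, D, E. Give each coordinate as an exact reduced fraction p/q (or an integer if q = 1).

1. D_x = -12  [D is the reflection of B across A]
2. D_y = 0  [D is the reflection of B across A]
   → D = (-12, 0)
3. E_x = 3  [E is the midpoint of BA]
4. E_y = 3/2  [E is the midpoint of BA]
   → E = (3, 3/2)
5. C_x = 8  [CF · DE = -3 ∩ CE · AF = -109/2]
6. C_y = 0  [CF · DE = -3 ∩ CE · AF = -109/2]
   → C = (8, 0)

C = (8, 0)
D = (-12, 0)
E = (3, 3/2)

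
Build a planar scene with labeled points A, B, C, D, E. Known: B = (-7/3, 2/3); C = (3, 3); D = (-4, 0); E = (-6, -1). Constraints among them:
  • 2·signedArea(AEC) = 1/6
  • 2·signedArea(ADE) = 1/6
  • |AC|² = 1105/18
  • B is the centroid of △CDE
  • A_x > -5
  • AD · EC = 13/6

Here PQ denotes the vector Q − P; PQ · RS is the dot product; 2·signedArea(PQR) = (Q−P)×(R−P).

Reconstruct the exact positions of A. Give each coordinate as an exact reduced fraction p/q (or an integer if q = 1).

A = (-25/6, -1/6)

1. A_x = -25/6  [2·signedArea(ADE) = 1/6 ∩ AD · EC = 13/6]
2. A_y = -1/6  [2·signedArea(ADE) = 1/6 ∩ AD · EC = 13/6]
   → A = (-25/6, -1/6)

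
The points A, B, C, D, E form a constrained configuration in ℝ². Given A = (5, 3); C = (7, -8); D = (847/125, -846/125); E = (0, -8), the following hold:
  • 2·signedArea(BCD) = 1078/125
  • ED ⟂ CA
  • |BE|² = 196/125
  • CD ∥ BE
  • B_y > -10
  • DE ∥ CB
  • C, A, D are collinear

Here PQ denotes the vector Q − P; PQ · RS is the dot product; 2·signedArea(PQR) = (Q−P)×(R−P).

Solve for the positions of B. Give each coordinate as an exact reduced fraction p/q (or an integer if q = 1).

1. B_x = 28/125  [CD ∥ BE ∩ DE ∥ CB]
2. B_y = -1154/125  [CD ∥ BE ∩ DE ∥ CB]
   → B = (28/125, -1154/125)

B = (28/125, -1154/125)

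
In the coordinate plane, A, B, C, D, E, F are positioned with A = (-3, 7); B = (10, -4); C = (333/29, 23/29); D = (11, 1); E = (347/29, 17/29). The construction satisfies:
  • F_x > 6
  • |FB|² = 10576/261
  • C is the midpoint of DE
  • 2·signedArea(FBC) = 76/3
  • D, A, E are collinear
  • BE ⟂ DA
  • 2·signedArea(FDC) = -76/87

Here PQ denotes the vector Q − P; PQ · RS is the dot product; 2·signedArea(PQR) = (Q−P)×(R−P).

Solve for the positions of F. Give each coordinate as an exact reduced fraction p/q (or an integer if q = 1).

F = (550/87, 104/87)

1. F_x = 550/87  [2·signedArea(FBC) = 76/3 ∩ 2·signedArea(FDC) = -76/87]
2. F_y = 104/87  [2·signedArea(FBC) = 76/3 ∩ 2·signedArea(FDC) = -76/87]
   → F = (550/87, 104/87)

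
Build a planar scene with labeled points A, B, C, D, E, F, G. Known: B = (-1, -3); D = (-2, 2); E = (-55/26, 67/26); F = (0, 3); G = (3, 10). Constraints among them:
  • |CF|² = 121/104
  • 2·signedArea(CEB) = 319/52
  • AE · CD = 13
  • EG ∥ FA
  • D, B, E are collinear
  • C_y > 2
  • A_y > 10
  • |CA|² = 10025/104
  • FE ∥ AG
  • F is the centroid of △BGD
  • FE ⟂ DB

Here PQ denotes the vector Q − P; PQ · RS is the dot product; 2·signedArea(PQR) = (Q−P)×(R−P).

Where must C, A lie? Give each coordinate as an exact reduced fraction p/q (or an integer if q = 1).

A = (133/26, 271/26)
C = (-55/52, 145/52)

1. C_x = -55/52  [line 145/26·x + 29/26·y + 145/52 = 0 ∩ |CF|² = 121/104]
2. C_y = 145/52  [line 145/26·x + 29/26·y + 145/52 = 0 ∩ |CF|² = 121/104]
   → C = (-55/52, 145/52)
3. A_x = 133/26  [FE ∥ AG ∩ EG ∥ FA]
4. A_y = 271/26  [FE ∥ AG ∩ EG ∥ FA]
   → A = (133/26, 271/26)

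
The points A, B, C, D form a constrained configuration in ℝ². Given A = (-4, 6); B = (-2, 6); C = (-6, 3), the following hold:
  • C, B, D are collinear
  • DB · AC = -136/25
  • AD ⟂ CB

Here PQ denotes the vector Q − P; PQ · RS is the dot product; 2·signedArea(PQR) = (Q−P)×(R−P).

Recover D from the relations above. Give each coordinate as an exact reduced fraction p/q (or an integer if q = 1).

1. D_x = -82/25  [C, B, D are collinear ∩ AD ⟂ CB]
2. D_y = 126/25  [C, B, D are collinear ∩ AD ⟂ CB]
   → D = (-82/25, 126/25)

D = (-82/25, 126/25)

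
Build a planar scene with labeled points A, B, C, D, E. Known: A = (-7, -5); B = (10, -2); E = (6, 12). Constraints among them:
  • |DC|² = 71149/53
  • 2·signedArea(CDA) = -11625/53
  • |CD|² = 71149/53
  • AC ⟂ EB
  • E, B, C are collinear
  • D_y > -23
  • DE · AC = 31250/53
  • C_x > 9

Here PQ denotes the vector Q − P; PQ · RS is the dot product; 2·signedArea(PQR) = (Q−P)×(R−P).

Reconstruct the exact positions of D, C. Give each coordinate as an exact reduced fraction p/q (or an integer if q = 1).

C = (504/53, -15/53)
D = (-20, -22)

1. C_x = 504/53  [E, B, C are collinear ∩ AC ⟂ EB]
2. C_y = -15/53  [E, B, C are collinear ∩ AC ⟂ EB]
   → C = (504/53, -15/53)
3. D_x = -20  [DE · AC = 31250/53 ∩ 2·signedArea(CDA) = -11625/53]
4. D_y = -22  [DE · AC = 31250/53 ∩ 2·signedArea(CDA) = -11625/53]
   → D = (-20, -22)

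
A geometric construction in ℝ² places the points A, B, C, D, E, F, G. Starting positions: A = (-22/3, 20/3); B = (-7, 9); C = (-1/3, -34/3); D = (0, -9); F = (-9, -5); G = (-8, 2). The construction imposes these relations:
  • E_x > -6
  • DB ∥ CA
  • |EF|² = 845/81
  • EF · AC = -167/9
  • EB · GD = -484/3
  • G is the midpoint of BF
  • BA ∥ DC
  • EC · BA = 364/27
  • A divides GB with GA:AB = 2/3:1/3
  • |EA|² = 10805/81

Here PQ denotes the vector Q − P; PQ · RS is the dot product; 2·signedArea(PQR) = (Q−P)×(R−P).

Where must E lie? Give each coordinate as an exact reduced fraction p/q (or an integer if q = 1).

1. E_x = -52/9  [EF · AC = -167/9 ∩ EB · GD = -484/3]
2. E_y = -43/9  [EF · AC = -167/9 ∩ EB · GD = -484/3]
   → E = (-52/9, -43/9)

E = (-52/9, -43/9)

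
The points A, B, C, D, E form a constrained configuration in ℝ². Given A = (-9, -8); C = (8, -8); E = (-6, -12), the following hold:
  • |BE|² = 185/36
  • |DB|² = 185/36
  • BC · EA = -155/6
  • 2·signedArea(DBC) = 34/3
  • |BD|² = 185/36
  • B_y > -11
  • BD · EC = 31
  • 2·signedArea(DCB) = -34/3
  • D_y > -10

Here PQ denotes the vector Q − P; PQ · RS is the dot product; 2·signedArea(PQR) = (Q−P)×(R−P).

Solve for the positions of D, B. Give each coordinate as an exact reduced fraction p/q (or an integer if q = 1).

1. B_x = -25/6  [line 3·x + -4·y + -181/6 = 0 ∩ |BE|² = 185/36]
2. B_y = -32/3  [line 3·x + -4·y + -181/6 = 0 ∩ |BE|² = 185/36]
   → B = (-25/6, -32/3)
3. D_x = -7/3  [2·signedArea(DBC) = 34/3 ∩ BD · EC = 31]
4. D_y = -28/3  [2·signedArea(DBC) = 34/3 ∩ BD · EC = 31]
   → D = (-7/3, -28/3)

B = (-25/6, -32/3)
D = (-7/3, -28/3)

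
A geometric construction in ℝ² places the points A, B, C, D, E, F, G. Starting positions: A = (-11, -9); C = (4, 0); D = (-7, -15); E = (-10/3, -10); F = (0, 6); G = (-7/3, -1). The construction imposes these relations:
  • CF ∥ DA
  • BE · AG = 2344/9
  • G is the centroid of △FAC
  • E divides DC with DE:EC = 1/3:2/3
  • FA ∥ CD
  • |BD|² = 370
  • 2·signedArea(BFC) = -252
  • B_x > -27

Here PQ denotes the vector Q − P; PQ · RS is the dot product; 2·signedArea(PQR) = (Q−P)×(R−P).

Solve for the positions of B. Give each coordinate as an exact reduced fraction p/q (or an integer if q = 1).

1. B_x = -26  [2·signedArea(BFC) = -252 ∩ BE · AG = 2344/9]
2. B_y = -18  [2·signedArea(BFC) = -252 ∩ BE · AG = 2344/9]
   → B = (-26, -18)

B = (-26, -18)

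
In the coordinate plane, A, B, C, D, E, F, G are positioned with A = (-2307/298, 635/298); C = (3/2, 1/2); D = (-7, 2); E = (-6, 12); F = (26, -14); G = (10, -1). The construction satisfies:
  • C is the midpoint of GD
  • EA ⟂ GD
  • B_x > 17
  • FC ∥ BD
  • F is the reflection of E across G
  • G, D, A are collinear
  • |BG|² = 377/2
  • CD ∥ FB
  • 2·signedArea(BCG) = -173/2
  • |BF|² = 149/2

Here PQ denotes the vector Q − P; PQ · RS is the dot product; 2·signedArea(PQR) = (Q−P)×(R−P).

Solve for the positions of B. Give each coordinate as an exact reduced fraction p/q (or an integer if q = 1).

1. B_x = 35/2  [FC ∥ BD ∩ CD ∥ FB]
2. B_y = -25/2  [FC ∥ BD ∩ CD ∥ FB]
   → B = (35/2, -25/2)

B = (35/2, -25/2)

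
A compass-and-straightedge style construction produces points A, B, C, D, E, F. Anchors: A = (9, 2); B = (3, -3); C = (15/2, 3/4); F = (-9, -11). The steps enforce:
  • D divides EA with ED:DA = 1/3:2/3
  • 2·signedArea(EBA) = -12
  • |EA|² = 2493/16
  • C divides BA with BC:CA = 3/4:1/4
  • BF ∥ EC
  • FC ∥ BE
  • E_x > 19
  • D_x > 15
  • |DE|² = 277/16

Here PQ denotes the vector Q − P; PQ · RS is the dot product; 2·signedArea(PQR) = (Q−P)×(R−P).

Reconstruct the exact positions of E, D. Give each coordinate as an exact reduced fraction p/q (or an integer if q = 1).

1. E_x = 39/2  [BF ∥ EC ∩ FC ∥ BE]
2. E_y = 35/4  [BF ∥ EC ∩ FC ∥ BE]
   → E = (39/2, 35/4)
3. D_x = 16  [D divides EA with ED:DA = 1/3:2/3]
4. D_y = 13/2  [D divides EA with ED:DA = 1/3:2/3]
   → D = (16, 13/2)

D = (16, 13/2)
E = (39/2, 35/4)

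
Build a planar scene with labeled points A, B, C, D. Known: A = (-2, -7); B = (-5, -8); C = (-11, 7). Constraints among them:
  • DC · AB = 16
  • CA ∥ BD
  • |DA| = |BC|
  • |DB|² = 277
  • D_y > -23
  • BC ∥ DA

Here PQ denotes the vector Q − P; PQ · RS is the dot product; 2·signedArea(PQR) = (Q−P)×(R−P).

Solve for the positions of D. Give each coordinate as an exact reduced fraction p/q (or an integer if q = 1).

D = (4, -22)

1. D_x = 4  [BC ∥ DA ∩ CA ∥ BD]
2. D_y = -22  [BC ∥ DA ∩ CA ∥ BD]
   → D = (4, -22)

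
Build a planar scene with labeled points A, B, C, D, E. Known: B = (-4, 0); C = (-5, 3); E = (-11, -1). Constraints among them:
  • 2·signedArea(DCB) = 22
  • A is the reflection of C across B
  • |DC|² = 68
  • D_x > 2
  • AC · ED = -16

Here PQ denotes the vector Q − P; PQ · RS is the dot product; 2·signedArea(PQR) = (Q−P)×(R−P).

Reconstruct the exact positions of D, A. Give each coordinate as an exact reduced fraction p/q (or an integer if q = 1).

A = (-3, -3)
D = (3, 1)

1. D_x = 3  [line 3·x + 1·y + -10 = 0 ∩ |DC|² = 68]
2. D_y = 1  [line 3·x + 1·y + -10 = 0 ∩ |DC|² = 68]
   → D = (3, 1)
3. A_x = -3  [A is the reflection of C across B]
4. A_y = -3  [A is the reflection of C across B]
   → A = (-3, -3)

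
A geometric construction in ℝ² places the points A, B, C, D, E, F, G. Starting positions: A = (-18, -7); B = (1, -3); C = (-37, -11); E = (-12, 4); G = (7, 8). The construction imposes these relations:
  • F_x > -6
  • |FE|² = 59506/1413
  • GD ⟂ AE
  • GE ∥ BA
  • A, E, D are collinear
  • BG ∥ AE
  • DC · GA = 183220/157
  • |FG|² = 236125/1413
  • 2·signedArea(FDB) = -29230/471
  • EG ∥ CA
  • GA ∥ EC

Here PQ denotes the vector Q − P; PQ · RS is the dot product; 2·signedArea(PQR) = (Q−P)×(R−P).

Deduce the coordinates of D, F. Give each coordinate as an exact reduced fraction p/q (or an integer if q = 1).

1. D_x = -936/157  [A, E, D are collinear ∩ GD ⟂ AE]
2. D_y = 2366/157  [A, E, D are collinear ∩ GD ⟂ AE]
   → D = (-936/157, 2366/157)
3. F_x = -2663/471  [line 2837/157·x + 1093/157·y + 30556/471 = 0 ∩ |FE|² = 59506/1413]
4. F_y = 841/157  [line 2837/157·x + 1093/157·y + 30556/471 = 0 ∩ |FE|² = 59506/1413]
   → F = (-2663/471, 841/157)

D = (-936/157, 2366/157)
F = (-2663/471, 841/157)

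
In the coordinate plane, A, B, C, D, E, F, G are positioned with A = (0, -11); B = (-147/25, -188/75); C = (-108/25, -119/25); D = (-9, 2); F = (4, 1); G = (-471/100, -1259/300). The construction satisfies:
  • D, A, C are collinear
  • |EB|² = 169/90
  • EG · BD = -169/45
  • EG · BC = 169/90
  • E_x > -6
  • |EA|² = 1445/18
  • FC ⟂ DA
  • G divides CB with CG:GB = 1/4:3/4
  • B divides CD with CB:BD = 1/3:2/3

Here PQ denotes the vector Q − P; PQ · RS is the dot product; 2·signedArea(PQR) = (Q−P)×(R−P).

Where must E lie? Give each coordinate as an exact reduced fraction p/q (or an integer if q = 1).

E = (-51/10, -109/30)

1. E_x = -51/10  [line 78/25·x + -338/75·y + -104/225 = 0 ∩ |EB|² = 169/90]
2. E_y = -109/30  [line 78/25·x + -338/75·y + -104/225 = 0 ∩ |EB|² = 169/90]
   → E = (-51/10, -109/30)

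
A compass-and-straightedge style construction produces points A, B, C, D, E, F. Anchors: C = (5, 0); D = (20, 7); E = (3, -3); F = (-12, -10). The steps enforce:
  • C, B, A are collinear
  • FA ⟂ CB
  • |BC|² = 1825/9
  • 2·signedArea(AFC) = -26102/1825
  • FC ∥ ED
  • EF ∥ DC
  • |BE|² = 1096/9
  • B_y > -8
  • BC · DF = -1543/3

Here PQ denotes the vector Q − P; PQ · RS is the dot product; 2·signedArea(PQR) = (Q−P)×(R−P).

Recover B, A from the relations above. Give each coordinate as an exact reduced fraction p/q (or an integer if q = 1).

1. B_x = -7  [line 32·x + 17·y + 1063/3 = 0 ∩ |BE|² = 1096/9]
2. B_y = -23/3  [line 32·x + 17·y + 1063/3 = 0 ∩ |BE|² = 1096/9]
   → B = (-7, -23/3)
3. A_x = -21187/1825  [C, B, A are collinear ∩ FA ⟂ CB]
4. A_y = -19366/1825  [C, B, A are collinear ∩ FA ⟂ CB]
   → A = (-21187/1825, -19366/1825)

A = (-21187/1825, -19366/1825)
B = (-7, -23/3)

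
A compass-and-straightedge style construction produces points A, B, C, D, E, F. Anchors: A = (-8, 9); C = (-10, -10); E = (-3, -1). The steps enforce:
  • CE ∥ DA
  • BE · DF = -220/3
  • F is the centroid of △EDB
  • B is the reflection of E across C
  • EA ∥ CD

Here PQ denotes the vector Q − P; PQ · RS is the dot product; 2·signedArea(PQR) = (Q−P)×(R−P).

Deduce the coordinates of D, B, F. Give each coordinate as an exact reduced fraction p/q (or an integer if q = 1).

1. D_x = -15  [CE ∥ DA ∩ EA ∥ CD]
2. D_y = 0  [CE ∥ DA ∩ EA ∥ CD]
   → D = (-15, 0)
3. B_x = -17  [B is the reflection of E across C]
4. B_y = -19  [B is the reflection of E across C]
   → B = (-17, -19)
5. F_x = -35/3  [F is the centroid of △EDB]
6. F_y = -20/3  [F is the centroid of △EDB]
   → F = (-35/3, -20/3)

B = (-17, -19)
D = (-15, 0)
F = (-35/3, -20/3)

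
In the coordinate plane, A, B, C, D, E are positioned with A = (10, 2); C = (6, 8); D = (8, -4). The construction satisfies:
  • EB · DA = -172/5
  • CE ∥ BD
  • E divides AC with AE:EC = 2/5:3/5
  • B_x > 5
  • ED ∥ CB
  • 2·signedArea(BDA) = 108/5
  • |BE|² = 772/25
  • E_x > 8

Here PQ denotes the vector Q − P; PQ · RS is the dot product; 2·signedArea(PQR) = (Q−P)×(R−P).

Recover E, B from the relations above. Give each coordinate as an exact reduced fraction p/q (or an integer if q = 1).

1. E_x = 42/5  [E divides AC with AE:EC = 2/5:3/5]
2. E_y = 22/5  [E divides AC with AE:EC = 2/5:3/5]
   → E = (42/5, 22/5)
3. B_x = 28/5  [CE ∥ BD ∩ ED ∥ CB]
4. B_y = -2/5  [CE ∥ BD ∩ ED ∥ CB]
   → B = (28/5, -2/5)

B = (28/5, -2/5)
E = (42/5, 22/5)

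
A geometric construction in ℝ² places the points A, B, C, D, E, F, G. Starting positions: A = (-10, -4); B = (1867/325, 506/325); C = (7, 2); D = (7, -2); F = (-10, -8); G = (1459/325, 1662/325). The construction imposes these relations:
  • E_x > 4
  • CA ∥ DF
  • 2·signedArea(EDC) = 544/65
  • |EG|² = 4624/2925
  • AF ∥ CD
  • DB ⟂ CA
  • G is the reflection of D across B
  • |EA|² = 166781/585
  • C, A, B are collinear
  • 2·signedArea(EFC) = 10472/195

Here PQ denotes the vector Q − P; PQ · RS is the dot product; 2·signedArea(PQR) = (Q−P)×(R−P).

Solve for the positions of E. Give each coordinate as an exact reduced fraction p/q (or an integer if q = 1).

1. E_x = 319/65  [2·signedArea(EFC) = 10472/195 ∩ 2·signedArea(EDC) = 544/65]
2. E_y = 766/195  [2·signedArea(EFC) = 10472/195 ∩ 2·signedArea(EDC) = 544/65]
   → E = (319/65, 766/195)

E = (319/65, 766/195)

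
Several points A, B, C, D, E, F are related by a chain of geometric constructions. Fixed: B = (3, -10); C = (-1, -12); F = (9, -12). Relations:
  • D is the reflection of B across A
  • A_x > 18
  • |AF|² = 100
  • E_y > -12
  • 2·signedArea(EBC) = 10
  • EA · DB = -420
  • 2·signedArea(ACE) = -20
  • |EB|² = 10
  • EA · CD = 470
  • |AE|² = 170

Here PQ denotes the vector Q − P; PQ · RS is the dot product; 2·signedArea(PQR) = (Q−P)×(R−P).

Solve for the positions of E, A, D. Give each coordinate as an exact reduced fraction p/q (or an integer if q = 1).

A = (19, -12)
D = (35, -14)
E = (6, -11)

1. E_x = 6  [line 2·x + -4·y + -56 = 0 ∩ |EB|² = 10]
2. E_y = -11  [line 2·x + -4·y + -56 = 0 ∩ |EB|² = 10]
   → E = (6, -11)
3. A_x = 19  [line -1·x + 7·y + 103 = 0 ∩ |AE|² = 170]
4. A_y = -12  [line -1·x + 7·y + 103 = 0 ∩ |AE|² = 170]
   → A = (19, -12)
5. D_x = 35  [EA · DB = -420 ∩ D is the reflection of B across A]
6. D_y = -14  [EA · DB = -420 ∩ D is the reflection of B across A]
   → D = (35, -14)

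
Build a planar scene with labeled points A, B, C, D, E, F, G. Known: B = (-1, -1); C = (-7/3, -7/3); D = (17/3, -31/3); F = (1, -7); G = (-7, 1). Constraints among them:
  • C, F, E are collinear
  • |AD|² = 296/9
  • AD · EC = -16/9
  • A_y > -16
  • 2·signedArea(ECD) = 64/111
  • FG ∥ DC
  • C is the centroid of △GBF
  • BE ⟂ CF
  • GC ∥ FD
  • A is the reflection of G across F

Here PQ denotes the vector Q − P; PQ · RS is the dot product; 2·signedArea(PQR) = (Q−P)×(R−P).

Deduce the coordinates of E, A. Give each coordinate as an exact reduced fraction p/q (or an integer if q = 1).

A = (9, -15)
E = (-93/37, -77/37)

1. E_x = -93/37  [C, F, E are collinear ∩ BE ⟂ CF]
2. E_y = -77/37  [C, F, E are collinear ∩ BE ⟂ CF]
   → E = (-93/37, -77/37)
3. A_x = 9  [A is the reflection of G across F]
4. A_y = -15  [A is the reflection of G across F]
   → A = (9, -15)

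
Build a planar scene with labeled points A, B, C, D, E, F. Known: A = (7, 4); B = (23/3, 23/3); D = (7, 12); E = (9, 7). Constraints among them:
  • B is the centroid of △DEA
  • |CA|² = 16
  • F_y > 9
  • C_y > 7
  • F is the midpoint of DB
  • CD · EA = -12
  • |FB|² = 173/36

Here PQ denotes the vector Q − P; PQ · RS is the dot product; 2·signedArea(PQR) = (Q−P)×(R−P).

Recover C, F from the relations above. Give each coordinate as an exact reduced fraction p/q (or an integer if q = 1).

C = (7, 8)
F = (22/3, 59/6)

1. C_x = 7  [line 2·x + 3·y + -38 = 0 ∩ |CA|² = 16]
2. C_y = 8  [line 2·x + 3·y + -38 = 0 ∩ |CA|² = 16]
   → C = (7, 8)
3. F_x = 22/3  [F is the midpoint of DB]
4. F_y = 59/6  [F is the midpoint of DB]
   → F = (22/3, 59/6)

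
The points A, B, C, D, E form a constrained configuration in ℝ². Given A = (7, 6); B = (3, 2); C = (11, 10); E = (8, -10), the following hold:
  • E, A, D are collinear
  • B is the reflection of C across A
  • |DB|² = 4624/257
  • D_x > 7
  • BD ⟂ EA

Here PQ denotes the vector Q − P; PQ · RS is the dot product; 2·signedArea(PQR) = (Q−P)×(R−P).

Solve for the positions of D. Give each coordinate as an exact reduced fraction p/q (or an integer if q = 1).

1. D_x = 1859/257  [E, A, D are collinear ∩ BD ⟂ EA]
2. D_y = 582/257  [E, A, D are collinear ∩ BD ⟂ EA]
   → D = (1859/257, 582/257)

D = (1859/257, 582/257)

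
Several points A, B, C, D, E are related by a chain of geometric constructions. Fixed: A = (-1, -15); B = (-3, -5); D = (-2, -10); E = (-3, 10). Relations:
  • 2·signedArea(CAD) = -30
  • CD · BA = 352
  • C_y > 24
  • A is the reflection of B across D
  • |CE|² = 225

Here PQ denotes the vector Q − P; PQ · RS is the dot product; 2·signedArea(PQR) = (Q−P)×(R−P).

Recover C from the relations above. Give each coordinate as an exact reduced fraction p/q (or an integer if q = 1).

C = (-3, 25)

1. C_x = -3  [CD · BA = 352 ∩ 2·signedArea(CAD) = -30]
2. C_y = 25  [CD · BA = 352 ∩ 2·signedArea(CAD) = -30]
   → C = (-3, 25)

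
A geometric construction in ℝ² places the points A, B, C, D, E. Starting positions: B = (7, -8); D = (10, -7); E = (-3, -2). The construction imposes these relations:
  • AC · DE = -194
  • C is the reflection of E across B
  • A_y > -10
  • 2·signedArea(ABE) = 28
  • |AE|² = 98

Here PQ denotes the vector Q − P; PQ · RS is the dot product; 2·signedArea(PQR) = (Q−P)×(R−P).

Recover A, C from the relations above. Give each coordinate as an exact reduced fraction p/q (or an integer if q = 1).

1. C_x = 17  [C is the reflection of E across B]
2. C_y = -14  [C is the reflection of E across B]
   → C = (17, -14)
3. A_x = 4  [2·signedArea(ABE) = 28 ∩ AC · DE = -194]
4. A_y = -9  [2·signedArea(ABE) = 28 ∩ AC · DE = -194]
   → A = (4, -9)

A = (4, -9)
C = (17, -14)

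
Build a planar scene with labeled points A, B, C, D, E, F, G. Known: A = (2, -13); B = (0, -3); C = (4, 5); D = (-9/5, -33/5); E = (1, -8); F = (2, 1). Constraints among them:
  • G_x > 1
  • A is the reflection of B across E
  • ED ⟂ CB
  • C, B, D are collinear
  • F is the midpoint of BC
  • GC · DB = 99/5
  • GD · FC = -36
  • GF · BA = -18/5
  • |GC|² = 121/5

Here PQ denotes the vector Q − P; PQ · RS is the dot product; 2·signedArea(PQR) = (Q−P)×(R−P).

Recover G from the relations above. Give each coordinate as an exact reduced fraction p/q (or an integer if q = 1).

1. G_x = 9/5  [GD · FC = -36 ∩ GF · BA = -18/5]
2. G_y = 3/5  [GD · FC = -36 ∩ GF · BA = -18/5]
   → G = (9/5, 3/5)

G = (9/5, 3/5)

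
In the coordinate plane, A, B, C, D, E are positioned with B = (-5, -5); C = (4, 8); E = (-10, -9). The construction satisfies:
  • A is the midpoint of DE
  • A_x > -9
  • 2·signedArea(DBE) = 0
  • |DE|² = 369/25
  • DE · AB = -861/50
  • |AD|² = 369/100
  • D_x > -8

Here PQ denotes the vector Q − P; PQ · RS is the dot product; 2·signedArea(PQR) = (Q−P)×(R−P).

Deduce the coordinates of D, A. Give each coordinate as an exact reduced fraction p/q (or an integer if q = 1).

1. D_x = -7  [line 4·x + -5·y + -5 = 0 ∩ |DE|² = 369/25]
2. D_y = -33/5  [line 4·x + -5·y + -5 = 0 ∩ |DE|² = 369/25]
   → D = (-7, -33/5)
3. A_x = -17/2  [A is the midpoint of DE]
4. A_y = -39/5  [A is the midpoint of DE]
   → A = (-17/2, -39/5)

A = (-17/2, -39/5)
D = (-7, -33/5)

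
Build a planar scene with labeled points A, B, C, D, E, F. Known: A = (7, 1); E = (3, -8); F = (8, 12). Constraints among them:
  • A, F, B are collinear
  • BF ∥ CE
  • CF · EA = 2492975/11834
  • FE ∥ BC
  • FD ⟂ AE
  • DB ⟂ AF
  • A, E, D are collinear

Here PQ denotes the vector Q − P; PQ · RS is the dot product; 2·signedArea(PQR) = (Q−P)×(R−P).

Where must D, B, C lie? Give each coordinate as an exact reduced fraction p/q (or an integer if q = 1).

B = (93447/11834, 128533/11834)
C = (34277/11834, -108147/11834)
D = (1091/97, 1024/97)

1. D_x = 1091/97  [A, E, D are collinear ∩ FD ⟂ AE]
2. D_y = 1024/97  [A, E, D are collinear ∩ FD ⟂ AE]
   → D = (1091/97, 1024/97)
3. B_x = 93447/11834  [A, F, B are collinear ∩ DB ⟂ AF]
4. B_y = 128533/11834  [A, F, B are collinear ∩ DB ⟂ AF]
   → B = (93447/11834, 128533/11834)
5. C_x = 34277/11834  [BF ∥ CE ∩ FE ∥ BC]
6. C_y = -108147/11834  [BF ∥ CE ∩ FE ∥ BC]
   → C = (34277/11834, -108147/11834)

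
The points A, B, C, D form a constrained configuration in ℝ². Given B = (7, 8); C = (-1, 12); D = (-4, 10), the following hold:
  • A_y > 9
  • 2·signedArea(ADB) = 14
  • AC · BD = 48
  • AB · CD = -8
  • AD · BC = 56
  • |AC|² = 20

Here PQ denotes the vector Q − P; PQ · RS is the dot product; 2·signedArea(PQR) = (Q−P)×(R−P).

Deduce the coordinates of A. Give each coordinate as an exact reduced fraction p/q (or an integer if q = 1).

A = (3, 10)

1. A_x = 3  [AD · BC = 56 ∩ AC · BD = 48]
2. A_y = 10  [AD · BC = 56 ∩ AC · BD = 48]
   → A = (3, 10)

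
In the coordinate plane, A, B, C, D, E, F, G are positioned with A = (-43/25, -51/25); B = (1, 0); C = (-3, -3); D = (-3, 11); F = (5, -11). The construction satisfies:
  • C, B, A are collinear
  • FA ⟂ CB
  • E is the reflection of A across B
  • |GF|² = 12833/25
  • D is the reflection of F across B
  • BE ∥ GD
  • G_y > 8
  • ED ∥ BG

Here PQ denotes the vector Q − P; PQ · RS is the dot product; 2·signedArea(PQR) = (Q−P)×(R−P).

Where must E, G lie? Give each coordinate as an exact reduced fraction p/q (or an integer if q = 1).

E = (93/25, 51/25)
G = (-143/25, 224/25)

1. E_x = 93/25  [E is the reflection of A across B]
2. E_y = 51/25  [E is the reflection of A across B]
   → E = (93/25, 51/25)
3. G_x = -143/25  [BE ∥ GD ∩ ED ∥ BG]
4. G_y = 224/25  [BE ∥ GD ∩ ED ∥ BG]
   → G = (-143/25, 224/25)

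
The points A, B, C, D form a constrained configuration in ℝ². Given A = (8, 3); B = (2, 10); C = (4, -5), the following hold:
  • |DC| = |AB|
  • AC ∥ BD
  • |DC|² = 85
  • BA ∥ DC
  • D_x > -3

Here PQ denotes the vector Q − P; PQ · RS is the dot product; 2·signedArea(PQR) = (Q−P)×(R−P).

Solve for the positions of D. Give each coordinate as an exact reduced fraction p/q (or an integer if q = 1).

1. D_x = -2  [BA ∥ DC ∩ AC ∥ BD]
2. D_y = 2  [BA ∥ DC ∩ AC ∥ BD]
   → D = (-2, 2)

D = (-2, 2)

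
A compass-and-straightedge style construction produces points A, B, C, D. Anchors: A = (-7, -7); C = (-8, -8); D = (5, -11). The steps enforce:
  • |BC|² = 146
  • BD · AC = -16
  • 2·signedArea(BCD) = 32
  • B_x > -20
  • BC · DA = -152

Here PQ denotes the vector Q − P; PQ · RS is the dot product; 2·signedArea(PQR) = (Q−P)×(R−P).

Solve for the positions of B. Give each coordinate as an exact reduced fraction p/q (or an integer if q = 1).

B = (-19, -3)

1. B_x = -19  [2·signedArea(BCD) = 32 ∩ BC · DA = -152]
2. B_y = -3  [2·signedArea(BCD) = 32 ∩ BC · DA = -152]
   → B = (-19, -3)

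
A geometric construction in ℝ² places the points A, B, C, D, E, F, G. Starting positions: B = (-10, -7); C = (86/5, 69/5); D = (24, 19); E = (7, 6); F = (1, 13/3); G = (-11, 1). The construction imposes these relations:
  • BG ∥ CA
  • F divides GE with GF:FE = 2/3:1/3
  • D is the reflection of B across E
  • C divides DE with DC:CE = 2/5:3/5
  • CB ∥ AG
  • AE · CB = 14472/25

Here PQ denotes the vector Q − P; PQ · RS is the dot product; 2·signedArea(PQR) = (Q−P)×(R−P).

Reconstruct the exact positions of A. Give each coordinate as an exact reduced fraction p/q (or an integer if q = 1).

A = (81/5, 109/5)

1. A_x = 81/5  [CB ∥ AG ∩ BG ∥ CA]
2. A_y = 109/5  [CB ∥ AG ∩ BG ∥ CA]
   → A = (81/5, 109/5)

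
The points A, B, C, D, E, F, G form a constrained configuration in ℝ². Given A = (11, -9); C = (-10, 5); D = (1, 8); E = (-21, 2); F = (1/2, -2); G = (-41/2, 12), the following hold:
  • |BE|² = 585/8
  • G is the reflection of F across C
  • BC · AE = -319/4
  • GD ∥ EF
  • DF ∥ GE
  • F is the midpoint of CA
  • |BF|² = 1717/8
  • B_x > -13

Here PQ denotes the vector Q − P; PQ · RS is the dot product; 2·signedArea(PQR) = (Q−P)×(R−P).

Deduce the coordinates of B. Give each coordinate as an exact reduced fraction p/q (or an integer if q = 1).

1. B_x = -51/4  [line 32·x + -11·y + 1819/4 = 0 ∩ |BE|² = 585/8]
2. B_y = 17/4  [line 32·x + -11·y + 1819/4 = 0 ∩ |BE|² = 585/8]
   → B = (-51/4, 17/4)

B = (-51/4, 17/4)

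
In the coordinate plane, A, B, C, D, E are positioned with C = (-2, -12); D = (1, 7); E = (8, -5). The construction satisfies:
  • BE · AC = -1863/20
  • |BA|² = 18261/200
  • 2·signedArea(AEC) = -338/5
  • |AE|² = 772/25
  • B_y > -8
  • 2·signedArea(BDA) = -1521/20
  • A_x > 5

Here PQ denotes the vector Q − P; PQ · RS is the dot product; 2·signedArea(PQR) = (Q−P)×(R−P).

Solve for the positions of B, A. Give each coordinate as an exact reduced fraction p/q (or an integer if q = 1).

1. A_x = 26/5  [line 7·x + -10·y + -192/5 = 0 ∩ |AE|² = 772/25]
2. A_y = -1/5  [line 7·x + -10·y + -192/5 = 0 ∩ |AE|² = 772/25]
   → A = (26/5, -1/5)
3. B_x = -5/4  [2·signedArea(BDA) = -1521/20 ∩ BE · AC = -1863/20]
4. B_y = -29/4  [2·signedArea(BDA) = -1521/20 ∩ BE · AC = -1863/20]
   → B = (-5/4, -29/4)

A = (26/5, -1/5)
B = (-5/4, -29/4)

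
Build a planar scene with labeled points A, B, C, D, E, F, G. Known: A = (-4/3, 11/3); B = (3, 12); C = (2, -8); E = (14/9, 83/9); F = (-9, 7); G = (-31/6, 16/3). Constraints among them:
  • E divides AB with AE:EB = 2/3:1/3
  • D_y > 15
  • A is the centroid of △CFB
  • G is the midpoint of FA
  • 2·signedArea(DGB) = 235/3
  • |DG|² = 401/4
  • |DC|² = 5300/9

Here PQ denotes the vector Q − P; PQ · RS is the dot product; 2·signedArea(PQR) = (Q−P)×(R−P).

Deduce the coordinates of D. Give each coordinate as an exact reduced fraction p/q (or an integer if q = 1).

1. D_x = -14/3  [line -20/3·x + 49/6·y + -469/3 = 0 ∩ |DC|² = 5300/9]
2. D_y = 46/3  [line -20/3·x + 49/6·y + -469/3 = 0 ∩ |DC|² = 5300/9]
   → D = (-14/3, 46/3)

D = (-14/3, 46/3)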